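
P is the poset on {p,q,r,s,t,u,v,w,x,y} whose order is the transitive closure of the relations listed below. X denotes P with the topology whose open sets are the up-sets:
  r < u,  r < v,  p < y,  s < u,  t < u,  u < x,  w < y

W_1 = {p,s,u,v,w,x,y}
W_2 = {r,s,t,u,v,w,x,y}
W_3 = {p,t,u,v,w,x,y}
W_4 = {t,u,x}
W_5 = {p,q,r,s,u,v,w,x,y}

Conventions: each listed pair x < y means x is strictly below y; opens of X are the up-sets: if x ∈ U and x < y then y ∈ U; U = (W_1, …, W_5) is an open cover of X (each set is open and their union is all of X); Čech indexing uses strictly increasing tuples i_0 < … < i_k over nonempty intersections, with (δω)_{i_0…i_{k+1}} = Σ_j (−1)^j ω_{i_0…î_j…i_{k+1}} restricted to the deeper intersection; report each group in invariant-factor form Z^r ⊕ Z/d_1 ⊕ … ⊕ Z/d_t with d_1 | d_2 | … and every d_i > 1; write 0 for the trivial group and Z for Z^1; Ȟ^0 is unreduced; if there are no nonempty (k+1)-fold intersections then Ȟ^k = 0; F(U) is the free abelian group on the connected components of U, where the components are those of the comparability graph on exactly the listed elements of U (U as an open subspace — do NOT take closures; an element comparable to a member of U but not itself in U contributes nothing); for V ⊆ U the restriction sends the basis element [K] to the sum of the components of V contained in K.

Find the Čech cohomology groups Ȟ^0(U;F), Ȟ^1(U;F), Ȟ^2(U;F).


Ȟ^0(U;F) ≅ Z^3, Ȟ^1(U;F) ≅ 0, Ȟ^2(U;F) ≅ 0

cover nerve:
  W12={s,u,v,w,x,y} W13={p,u,v,w,x,y} W14={u,x} W15={p,s,u,v,w,x,y} W23={t,u,v,w,x,y} W24={t,u,x} W25={r,s,u,v,w,x,y} W34={t,u,x} W35={p,u,v,w,x,y} W45={u,x}
  W123={u,v,w,x,y} W124={u,x} W125={s,u,v,w,x,y} W134={u,x} W135={p,u,v,w,x,y} W145={u,x} W234={t,u,x} W235={u,v,w,x,y} W245={u,x} W345={u,x}
  W1234={u,x} W1235={u,v,w,x,y} W1245={u,x} W1345={u,x} W2345={u,x}
  W12345={u,x}
components per intersection:
  W1: {p,w,y} {s,u,x} {v}
  W2: {r,s,t,u,v,x} {w,y}
  W3: {p,w,y} {t,u,x} {v}
  W4: {t,u,x}
  W5: {p,w,y} {q} {r,s,u,v,x}
  W12: {s,u,x} {v} {w,y}
  W13: {p,w,y} {u,x} {v}
  W14: {u,x}
  W15: {p,w,y} {s,u,x} {v}
  W23: {t,u,x} {v} {w,y}
  W24: {t,u,x}
  W25: {r,s,u,v,x} {w,y}
  W34: {t,u,x}
  W35: {p,w,y} {u,x} {v}
  W45: {u,x}
  W123: {u,x} {v} {w,y}
  W124: {u,x}
  W125: {s,u,x} {v} {w,y}
  W134: {u,x}
  W135: {p,w,y} {u,x} {v}
  W145: {u,x}
  W234: {t,u,x}
  W235: {u,x} {v} {w,y}
  W245: {u,x}
  W345: {u,x}
  W1234: {u,x}
  W1235: {u,x} {v} {w,y}
  W1245: {u,x}
  W1345: {u,x}
  W2345: {u,x}
  W12345: {u,x}
C dims 12,21,18,7; δ0: rk 9, SNF 1^9; δ1: rk 12, SNF 1^12; δ2: rk 6, SNF 1^6
Ȟ^0: (12−9)−0=3 ⇒ Z^3
Ȟ^1: (21−12)−9=0 ⇒ 0
Ȟ^2: (18−6)−12=0 ⇒ 0


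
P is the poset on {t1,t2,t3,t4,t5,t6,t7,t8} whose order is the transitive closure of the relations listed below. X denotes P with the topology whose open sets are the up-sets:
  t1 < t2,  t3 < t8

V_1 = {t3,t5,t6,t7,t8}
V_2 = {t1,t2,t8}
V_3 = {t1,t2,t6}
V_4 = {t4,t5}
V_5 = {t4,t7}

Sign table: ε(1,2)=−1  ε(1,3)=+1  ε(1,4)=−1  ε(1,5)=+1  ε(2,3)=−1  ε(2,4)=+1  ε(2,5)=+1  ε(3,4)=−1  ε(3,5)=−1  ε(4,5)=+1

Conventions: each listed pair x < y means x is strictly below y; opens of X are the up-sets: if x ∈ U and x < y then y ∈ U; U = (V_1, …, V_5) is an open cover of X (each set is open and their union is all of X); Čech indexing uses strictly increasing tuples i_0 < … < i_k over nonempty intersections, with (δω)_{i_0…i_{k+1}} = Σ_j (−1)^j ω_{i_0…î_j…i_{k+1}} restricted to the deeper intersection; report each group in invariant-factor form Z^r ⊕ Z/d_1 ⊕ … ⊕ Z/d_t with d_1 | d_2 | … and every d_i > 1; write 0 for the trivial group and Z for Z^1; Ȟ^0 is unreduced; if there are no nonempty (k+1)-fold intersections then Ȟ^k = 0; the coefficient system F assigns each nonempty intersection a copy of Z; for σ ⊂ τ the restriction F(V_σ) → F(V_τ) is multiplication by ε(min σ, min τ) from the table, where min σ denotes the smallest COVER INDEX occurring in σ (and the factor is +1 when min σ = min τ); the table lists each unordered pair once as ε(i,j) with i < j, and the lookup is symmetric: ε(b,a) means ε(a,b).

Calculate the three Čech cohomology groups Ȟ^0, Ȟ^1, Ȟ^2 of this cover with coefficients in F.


nonempty overlaps:
  V12={t8} V13={t6} V14={t5} V15={t7} V23={t1,t2} V45={t4}
C dims 5,6; δ0: rk 5, SNF 1^4·2
degree 0: 5−5−0 = 0 → Ȟ^0 ≅ 0
degree 1: 6−0−5 = 1 plus torsion [2] → Ȟ^1 ≅ Z ⊕ Z/2
degree 2: 0−0−0 = 0 → Ȟ^2 ≅ 0

Ȟ^0 ≅ 0; Ȟ^1 ≅ Z ⊕ Z/2; Ȟ^2 ≅ 0


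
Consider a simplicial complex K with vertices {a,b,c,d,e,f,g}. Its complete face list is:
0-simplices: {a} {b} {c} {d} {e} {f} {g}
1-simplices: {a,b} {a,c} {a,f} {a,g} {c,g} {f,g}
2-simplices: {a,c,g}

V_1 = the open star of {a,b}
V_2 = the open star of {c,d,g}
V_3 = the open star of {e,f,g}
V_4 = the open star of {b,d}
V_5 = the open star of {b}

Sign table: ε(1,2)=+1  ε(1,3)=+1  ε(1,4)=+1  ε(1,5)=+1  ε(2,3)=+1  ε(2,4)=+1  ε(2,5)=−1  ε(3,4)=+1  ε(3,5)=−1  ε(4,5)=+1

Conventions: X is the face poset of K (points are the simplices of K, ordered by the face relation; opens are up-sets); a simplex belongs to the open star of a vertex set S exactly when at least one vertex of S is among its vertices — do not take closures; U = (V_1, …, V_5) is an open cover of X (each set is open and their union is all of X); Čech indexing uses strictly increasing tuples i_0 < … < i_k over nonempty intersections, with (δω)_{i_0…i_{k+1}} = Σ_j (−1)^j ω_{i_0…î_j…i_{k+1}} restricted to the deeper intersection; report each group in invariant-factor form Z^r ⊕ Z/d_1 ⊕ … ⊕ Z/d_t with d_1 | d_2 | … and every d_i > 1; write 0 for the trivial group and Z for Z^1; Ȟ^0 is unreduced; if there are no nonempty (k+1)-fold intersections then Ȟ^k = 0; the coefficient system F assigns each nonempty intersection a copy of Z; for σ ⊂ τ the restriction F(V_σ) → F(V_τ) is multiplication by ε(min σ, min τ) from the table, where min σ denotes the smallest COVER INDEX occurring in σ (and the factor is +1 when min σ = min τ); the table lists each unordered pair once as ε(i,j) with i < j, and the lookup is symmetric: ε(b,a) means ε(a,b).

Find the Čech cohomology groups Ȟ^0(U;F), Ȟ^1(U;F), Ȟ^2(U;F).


cover nerve:
  V1={{a},{b},{a,b},{a,c},{a,f},{a,g},{a,c,g}} V2={{c},{d},{g},{a,c},{a,g},{c,g},{f,g},{a,c,g}} V3={{e},{f},{g},{a,f},{a,g},{c,g},{f,g},{a,c,g}} V4={{b},{d},{a,b}} V5={{b},{a,b}}
  V12={{a,c},{a,g},{a,c,g}} V13={{a,f},{a,g},{a,c,g}} V14={{b},{a,b}} V15={{b},{a,b}} V23={{g},{a,g},{c,g},{f,g},{a,c,g}} V24={{d}} V45={{b},{a,b}}
  V123={{a,g},{a,c,g}} V145={{b},{a,b}}
C dims 5,7,2; δ0: rk 4, SNF 1^4; δ1: rk 2, SNF 1^2
Ȟ^0: (5−4)−0=1 ⇒ Z
Ȟ^1: (7−2)−4=1 ⇒ Z
Ȟ^2: (2−0)−2=0 ⇒ 0

Ȟ^0 ≅ Z, Ȟ^1 ≅ Z, Ȟ^2 ≅ 0


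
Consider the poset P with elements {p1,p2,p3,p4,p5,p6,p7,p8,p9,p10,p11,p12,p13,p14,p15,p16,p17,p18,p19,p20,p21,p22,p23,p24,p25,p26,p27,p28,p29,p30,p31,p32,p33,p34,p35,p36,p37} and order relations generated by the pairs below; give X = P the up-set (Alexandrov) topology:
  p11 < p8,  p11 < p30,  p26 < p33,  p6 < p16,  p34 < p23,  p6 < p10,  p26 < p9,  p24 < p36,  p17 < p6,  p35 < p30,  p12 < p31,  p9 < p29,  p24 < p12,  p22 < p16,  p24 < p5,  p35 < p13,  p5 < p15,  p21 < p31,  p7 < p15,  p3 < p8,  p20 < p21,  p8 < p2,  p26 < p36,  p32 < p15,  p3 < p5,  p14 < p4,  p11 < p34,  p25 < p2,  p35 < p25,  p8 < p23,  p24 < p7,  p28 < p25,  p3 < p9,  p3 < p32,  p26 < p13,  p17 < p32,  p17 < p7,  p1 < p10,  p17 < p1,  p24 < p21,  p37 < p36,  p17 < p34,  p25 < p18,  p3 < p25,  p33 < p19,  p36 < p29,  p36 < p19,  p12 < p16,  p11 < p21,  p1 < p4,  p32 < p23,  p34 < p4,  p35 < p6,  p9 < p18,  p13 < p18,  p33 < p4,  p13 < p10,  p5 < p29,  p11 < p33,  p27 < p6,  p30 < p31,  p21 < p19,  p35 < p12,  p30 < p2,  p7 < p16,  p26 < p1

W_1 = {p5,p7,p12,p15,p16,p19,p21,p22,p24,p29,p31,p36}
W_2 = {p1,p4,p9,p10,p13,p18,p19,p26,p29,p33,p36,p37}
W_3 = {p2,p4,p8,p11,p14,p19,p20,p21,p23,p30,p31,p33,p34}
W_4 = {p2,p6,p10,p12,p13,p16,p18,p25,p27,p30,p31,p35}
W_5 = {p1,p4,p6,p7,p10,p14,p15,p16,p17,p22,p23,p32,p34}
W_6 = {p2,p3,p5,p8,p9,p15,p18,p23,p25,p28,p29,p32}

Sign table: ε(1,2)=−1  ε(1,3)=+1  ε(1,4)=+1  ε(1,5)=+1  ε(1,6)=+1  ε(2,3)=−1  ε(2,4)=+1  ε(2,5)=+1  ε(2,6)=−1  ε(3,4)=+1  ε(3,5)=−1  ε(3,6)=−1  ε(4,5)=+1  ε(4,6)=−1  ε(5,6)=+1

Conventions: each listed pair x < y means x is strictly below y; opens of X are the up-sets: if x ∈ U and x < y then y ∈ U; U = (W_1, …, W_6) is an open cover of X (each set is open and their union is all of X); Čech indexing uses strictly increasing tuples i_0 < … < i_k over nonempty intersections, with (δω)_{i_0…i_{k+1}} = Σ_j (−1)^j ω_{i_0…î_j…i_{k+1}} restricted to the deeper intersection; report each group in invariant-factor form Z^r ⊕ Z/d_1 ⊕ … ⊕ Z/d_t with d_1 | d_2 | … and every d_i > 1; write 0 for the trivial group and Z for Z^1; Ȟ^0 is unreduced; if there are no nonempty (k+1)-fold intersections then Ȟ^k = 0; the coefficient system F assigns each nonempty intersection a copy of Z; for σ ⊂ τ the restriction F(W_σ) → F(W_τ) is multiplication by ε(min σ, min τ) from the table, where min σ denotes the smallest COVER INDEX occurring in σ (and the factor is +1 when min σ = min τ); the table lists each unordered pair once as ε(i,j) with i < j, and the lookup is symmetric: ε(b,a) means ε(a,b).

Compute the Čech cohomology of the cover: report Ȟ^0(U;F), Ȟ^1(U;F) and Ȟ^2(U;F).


nerve simplices:
  W12={p19,p29,p36} W13={p19,p21,p31} W14={p12,p16,p31} W15={p7,p15,p16,p22} W16={p5,p15,p29} W23={p4,p19,p33} W24={p10,p13,p18} W25={p1,p4,p10} W26={p9,p18,p29} W34={p2,p30,p31} W35={p4,p14,p23,p34} W36={p2,p8,p23} W45={p6,p10,p16} W46={p2,p18,p25} W56={p15,p23,p32}
  W123={p19} W126={p29} W134={p31} W145={p16} W156={p15} W235={p4} W245={p10} W246={p18} W346={p2} W356={p23}
C dims 6,15,10; δ0: rk 6, SNF 1^5·2; δ1: rk 9, SNF 1^9
degree 0: 6−6−0 = 0 → Ȟ^0 ≅ 0
degree 1: 15−9−6 = 0 plus torsion [2] → Ȟ^1 ≅ Z/2
degree 2: 10−0−9 = 1 → Ȟ^2 ≅ Z

Ȟ^0(U;F) ≅ 0, Ȟ^1(U;F) ≅ Z/2, Ȟ^2(U;F) ≅ Z


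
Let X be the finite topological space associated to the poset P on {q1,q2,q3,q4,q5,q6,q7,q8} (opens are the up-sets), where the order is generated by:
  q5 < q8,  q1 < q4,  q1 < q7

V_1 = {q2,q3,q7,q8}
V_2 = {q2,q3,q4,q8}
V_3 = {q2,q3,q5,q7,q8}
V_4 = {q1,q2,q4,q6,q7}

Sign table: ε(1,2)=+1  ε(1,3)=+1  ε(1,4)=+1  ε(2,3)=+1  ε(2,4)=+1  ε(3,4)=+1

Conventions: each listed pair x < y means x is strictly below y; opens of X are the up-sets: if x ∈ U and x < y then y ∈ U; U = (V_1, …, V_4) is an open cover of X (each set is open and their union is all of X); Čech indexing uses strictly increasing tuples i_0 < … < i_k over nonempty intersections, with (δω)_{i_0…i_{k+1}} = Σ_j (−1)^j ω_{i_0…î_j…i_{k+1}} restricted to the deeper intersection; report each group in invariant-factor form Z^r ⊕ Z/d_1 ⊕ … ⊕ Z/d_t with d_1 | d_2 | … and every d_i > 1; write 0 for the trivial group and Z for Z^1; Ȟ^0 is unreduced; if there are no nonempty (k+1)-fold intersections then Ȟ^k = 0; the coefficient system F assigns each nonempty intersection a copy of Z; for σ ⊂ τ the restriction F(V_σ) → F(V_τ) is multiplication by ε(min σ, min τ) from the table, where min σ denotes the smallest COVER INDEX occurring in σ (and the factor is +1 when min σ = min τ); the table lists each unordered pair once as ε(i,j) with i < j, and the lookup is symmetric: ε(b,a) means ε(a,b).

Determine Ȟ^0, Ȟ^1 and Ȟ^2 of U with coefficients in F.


Ȟ^0 = Z, Ȟ^1 = 0 and Ȟ^2 = 0

intersection data:
  V12={q2,q3,q8} V13={q2,q3,q7,q8} V14={q2,q7} V23={q2,q3,q8} V24={q2,q4} V34={q2,q7}
  V123={q2,q3,q8} V124={q2} V134={q2,q7} V234={q2}
  V1234={q2}
C dims 4,6,4,1; δ0: rk 3, SNF 1^3; δ1: rk 3, SNF 1^3; δ2: rk 1, SNF 1^1
Ȟ^0 = (4 − 3) − 0 = 1, so Ȟ^0 ≅ Z
Ȟ^1 = (6 − 3) − 3 = 0, so Ȟ^1 ≅ 0
Ȟ^2 = (4 − 1) − 3 = 0, so Ȟ^2 ≅ 0


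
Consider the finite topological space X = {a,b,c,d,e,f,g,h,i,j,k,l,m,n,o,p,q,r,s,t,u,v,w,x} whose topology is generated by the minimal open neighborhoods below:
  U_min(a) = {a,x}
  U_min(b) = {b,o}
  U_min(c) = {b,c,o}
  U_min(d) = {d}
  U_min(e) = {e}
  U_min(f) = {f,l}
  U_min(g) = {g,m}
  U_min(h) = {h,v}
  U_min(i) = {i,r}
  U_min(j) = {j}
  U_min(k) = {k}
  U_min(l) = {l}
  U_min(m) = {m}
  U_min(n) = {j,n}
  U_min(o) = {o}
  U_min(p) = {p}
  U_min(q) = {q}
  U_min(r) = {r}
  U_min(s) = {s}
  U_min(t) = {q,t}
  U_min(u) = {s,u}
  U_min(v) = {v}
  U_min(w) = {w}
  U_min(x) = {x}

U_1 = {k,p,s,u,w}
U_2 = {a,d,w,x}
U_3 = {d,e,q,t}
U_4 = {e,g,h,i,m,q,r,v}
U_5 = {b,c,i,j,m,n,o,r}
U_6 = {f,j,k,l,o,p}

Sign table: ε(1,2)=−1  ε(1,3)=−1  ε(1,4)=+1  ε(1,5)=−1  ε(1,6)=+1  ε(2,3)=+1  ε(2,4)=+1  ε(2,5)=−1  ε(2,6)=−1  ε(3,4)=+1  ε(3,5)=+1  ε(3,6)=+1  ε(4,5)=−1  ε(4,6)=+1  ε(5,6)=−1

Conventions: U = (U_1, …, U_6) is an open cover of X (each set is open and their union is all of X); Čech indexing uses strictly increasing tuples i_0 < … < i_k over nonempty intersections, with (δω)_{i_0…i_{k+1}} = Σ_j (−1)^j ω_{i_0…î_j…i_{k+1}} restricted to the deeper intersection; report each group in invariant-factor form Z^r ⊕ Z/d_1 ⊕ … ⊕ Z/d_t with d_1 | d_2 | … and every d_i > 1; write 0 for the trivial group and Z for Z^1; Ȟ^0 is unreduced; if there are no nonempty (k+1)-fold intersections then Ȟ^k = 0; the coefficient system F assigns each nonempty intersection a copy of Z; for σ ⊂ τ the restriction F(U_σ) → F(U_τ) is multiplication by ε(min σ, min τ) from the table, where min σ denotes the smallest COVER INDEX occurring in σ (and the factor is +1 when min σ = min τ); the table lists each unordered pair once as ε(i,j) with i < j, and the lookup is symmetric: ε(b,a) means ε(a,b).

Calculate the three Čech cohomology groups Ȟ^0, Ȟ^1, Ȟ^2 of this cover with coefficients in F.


nonempty overlaps:
  U12={w} U16={k,p} U23={d} U34={e,q} U45={i,m,r} U56={j,o}
C dims 6,6; δ0: rk 6, SNF 1^5·2
degree 0: 6−6−0 = 0 → Ȟ^0 ≅ 0
degree 1: 6−0−6 = 0 plus torsion [2] → Ȟ^1 ≅ Z/2
degree 2: 0−0−0 = 0 → Ȟ^2 ≅ 0

Ȟ^0 ≅ 0, Ȟ^1 ≅ Z/2, Ȟ^2 ≅ 0


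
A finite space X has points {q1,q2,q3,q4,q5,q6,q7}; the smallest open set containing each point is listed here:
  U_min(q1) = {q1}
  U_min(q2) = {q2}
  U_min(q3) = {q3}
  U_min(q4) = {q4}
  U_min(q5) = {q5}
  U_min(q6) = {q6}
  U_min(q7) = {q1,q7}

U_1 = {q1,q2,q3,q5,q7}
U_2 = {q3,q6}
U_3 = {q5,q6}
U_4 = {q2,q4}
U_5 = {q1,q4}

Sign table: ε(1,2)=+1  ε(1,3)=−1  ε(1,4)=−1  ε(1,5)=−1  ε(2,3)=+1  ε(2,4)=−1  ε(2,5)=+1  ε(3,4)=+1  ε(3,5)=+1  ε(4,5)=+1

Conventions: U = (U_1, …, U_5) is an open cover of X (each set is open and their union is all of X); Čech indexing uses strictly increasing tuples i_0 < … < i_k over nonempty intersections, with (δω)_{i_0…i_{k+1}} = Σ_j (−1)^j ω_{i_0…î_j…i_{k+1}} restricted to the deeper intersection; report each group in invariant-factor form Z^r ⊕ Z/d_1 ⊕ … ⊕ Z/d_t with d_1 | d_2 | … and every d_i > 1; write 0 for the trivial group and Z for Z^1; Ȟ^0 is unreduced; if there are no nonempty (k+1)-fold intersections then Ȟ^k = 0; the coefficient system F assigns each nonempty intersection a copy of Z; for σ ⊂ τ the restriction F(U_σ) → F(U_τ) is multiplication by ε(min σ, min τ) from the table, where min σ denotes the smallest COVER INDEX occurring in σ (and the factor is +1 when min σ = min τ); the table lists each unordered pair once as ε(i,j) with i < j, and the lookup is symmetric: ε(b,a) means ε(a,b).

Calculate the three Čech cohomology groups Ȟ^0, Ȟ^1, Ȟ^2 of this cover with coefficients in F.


cover nerve:
  U12={q3} U13={q5} U14={q2} U15={q1} U23={q6} U45={q4}
C dims 5,6; δ0: rk 5, SNF 1^4·2
Ȟ^0: (5−5)−0=0 ⇒ 0
Ȟ^1: (6−0)−5=1 plus torsion [2] ⇒ Z ⊕ Z/2
Ȟ^2: (0−0)−0=0 ⇒ 0

Ȟ^0 ≅ 0; Ȟ^1 ≅ Z ⊕ Z/2; Ȟ^2 ≅ 0


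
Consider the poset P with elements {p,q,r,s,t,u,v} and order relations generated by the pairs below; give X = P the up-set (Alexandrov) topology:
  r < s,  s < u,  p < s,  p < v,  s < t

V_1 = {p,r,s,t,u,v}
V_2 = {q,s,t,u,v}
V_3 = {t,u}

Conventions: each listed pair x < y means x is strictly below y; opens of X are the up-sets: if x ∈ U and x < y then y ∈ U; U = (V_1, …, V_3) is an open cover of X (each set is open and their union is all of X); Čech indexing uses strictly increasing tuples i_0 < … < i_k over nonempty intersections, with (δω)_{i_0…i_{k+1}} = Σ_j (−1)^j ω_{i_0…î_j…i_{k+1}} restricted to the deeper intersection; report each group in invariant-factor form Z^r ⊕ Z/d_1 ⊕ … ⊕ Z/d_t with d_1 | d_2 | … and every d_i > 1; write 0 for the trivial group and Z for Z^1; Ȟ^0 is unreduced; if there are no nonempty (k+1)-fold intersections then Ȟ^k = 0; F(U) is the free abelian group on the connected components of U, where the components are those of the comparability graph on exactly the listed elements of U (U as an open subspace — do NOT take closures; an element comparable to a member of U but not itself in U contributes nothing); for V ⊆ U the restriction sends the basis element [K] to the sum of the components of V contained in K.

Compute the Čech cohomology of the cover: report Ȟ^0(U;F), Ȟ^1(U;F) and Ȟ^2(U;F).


Ȟ^0(U;F) ≅ Z^2, Ȟ^1(U;F) ≅ 0, Ȟ^2(U;F) ≅ 0

nerve of the cover:
  V12={s,t,u,v} V13={t,u} V23={t,u}
  V123={t,u}
components per intersection:
  V1: {p,r,s,t,u,v}
  V2: {q} {s,t,u} {v}
  V3: {t} {u}
  V12: {s,t,u} {v}
  V13: {t} {u}
  V23: {t} {u}
  V123: {t} {u}
C dims 6,6,2; δ0: rk 4, SNF 1^4; δ1: rk 2, SNF 1^2
Ȟ^0 = (6 − 4) − 0 = 2, so Ȟ^0 ≅ Z^2
Ȟ^1 = (6 − 2) − 4 = 0, so Ȟ^1 ≅ 0
Ȟ^2 = (2 − 0) − 2 = 0, so Ȟ^2 ≅ 0


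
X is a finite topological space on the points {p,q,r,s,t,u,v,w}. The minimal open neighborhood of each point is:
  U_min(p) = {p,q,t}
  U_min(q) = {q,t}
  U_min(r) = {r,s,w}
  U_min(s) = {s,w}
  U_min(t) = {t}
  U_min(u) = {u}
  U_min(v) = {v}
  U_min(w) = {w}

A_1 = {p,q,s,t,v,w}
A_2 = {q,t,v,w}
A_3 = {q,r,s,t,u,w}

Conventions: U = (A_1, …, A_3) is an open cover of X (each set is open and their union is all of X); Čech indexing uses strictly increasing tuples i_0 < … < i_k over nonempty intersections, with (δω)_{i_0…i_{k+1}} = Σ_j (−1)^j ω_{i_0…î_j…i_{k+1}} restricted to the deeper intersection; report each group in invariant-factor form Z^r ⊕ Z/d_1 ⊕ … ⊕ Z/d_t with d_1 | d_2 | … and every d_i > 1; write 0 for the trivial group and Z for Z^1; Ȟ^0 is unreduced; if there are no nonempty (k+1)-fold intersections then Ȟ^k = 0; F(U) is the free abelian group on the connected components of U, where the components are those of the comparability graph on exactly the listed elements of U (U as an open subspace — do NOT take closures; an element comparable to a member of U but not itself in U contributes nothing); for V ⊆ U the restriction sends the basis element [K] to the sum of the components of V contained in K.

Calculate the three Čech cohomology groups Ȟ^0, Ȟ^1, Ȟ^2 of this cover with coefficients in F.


Ȟ^0 = Z^4; Ȟ^1 = 0; Ȟ^2 = 0

nonempty intersections:
  A12={q,t,v,w} A13={q,s,t,w} A23={q,t,w}
  A123={q,t,w}
components per intersection:
  A1: {p,q,t} {s,w} {v}
  A2: {q,t} {v} {w}
  A3: {q,t} {r,s,w} {u}
  A12: {q,t} {v} {w}
  A13: {q,t} {s,w}
  A23: {q,t} {w}
  A123: {q,t} {w}
C dims 9,7,2; δ0: rk 5, SNF 1^5; δ1: rk 2, SNF 1^2
Ȟ^0: (9−5)−0=4 ⇒ Z^4
Ȟ^1: (7−2)−5=0 ⇒ 0
Ȟ^2: (2−0)−2=0 ⇒ 0


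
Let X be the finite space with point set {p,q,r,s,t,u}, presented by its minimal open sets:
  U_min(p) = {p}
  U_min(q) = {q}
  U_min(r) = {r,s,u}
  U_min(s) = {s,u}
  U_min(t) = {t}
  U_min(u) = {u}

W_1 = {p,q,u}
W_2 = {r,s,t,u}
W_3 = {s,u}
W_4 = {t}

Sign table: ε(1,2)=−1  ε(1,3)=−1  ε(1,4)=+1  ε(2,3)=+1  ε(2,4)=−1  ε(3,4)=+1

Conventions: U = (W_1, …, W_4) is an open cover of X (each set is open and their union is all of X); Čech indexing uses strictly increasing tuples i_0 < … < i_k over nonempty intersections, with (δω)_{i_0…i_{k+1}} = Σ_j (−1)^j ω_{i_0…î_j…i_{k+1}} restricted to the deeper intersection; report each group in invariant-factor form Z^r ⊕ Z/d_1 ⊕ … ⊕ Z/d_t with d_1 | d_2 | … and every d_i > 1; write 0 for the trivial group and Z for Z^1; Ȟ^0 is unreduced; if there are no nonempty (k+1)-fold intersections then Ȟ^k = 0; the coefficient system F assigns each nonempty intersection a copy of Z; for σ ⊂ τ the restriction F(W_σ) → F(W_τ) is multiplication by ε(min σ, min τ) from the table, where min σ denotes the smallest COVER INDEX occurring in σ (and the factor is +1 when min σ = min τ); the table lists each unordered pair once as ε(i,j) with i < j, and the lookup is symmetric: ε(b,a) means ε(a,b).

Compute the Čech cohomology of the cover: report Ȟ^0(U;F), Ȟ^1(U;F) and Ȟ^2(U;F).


cover nerve:
  W12={u} W13={u} W23={s,u} W24={t}
  W123={u}
C dims 4,4,1; δ0: rk 3, SNF 1^3; δ1: rk 1, SNF 1^1
Ȟ^0: (4−3)−0=1 ⇒ Z
Ȟ^1: (4−1)−3=0 ⇒ 0
Ȟ^2: (1−0)−1=0 ⇒ 0

Ȟ^0 = Z,  Ȟ^1 = 0,  Ȟ^2 = 0


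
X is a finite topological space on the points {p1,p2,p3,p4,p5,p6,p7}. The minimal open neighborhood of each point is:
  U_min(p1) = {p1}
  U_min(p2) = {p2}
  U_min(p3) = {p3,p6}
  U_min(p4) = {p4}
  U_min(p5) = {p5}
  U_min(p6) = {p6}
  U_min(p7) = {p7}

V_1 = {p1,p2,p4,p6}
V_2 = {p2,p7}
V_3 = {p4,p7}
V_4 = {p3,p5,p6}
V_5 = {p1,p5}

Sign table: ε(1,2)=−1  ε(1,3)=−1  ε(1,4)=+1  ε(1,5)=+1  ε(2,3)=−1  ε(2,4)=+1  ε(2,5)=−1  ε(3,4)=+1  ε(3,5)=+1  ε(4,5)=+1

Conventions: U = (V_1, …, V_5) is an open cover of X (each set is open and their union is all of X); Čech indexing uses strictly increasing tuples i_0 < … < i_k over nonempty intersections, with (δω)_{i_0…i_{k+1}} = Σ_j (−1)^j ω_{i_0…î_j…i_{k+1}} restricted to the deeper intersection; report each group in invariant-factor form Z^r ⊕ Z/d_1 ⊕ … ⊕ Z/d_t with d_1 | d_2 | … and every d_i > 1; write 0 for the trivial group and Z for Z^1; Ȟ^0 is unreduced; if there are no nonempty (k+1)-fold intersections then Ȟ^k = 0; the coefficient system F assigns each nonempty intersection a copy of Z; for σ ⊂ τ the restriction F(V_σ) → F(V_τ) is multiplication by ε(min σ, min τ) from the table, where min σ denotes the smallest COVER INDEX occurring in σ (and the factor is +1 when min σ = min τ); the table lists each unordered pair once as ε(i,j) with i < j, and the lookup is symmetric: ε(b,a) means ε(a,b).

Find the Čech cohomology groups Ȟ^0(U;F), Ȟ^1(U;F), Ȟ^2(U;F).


Ȟ^0 ≅ 0, Ȟ^1 ≅ Z ⊕ Z/2 and Ȟ^2 ≅ 0

nonempty overlaps:
  V12={p2} V13={p4} V14={p6} V15={p1} V23={p7} V45={p5}
C dims 5,6; δ0: rk 5, SNF 1^4·2
degree 0: 5−5−0 = 0 → Ȟ^0 ≅ 0
degree 1: 6−0−5 = 1 plus torsion [2] → Ȟ^1 ≅ Z ⊕ Z/2
degree 2: 0−0−0 = 0 → Ȟ^2 ≅ 0


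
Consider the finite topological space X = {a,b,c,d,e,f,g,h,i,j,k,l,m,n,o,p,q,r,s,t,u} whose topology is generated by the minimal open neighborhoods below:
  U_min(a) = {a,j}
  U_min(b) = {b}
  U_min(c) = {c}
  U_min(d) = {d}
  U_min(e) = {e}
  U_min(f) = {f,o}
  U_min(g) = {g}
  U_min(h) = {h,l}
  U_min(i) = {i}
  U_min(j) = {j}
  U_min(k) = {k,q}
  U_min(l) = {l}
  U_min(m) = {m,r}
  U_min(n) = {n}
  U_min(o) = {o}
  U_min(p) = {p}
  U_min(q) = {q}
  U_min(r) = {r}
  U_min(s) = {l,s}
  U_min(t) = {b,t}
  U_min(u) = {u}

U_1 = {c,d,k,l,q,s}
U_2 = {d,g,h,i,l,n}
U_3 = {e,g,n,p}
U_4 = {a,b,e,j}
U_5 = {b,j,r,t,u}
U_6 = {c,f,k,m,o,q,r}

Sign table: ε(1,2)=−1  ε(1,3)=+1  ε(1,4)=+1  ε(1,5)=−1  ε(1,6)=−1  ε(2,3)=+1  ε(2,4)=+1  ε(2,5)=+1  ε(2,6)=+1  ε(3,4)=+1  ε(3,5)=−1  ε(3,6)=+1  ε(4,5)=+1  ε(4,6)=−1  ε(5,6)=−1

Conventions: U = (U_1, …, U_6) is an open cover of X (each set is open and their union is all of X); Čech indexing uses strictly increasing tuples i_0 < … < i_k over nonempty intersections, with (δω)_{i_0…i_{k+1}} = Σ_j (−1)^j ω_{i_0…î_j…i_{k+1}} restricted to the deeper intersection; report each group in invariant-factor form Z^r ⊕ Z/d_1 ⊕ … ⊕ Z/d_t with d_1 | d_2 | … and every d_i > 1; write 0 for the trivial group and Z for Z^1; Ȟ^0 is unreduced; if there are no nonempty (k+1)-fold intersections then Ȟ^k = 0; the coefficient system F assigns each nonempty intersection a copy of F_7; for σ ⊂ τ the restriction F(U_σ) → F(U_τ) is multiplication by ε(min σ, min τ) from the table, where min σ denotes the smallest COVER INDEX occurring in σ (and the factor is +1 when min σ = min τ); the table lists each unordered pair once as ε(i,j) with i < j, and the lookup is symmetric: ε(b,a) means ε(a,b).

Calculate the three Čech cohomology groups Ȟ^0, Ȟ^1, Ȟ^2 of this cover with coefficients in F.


Ȟ^0(U;F) ≅ 0; Ȟ^1(U;F) ≅ 0; Ȟ^2(U;F) ≅ 0

cover nerve:
  U12={d,l} U16={c,k,q} U23={g,n} U34={e} U45={b,j} U56={r}
C dims 6,6; δ0: rk_F7 6
Ȟ^0: (6−6)−0=0 ⇒ 0
Ȟ^1: (6−0)−6=0 ⇒ 0
Ȟ^2: (0−0)−0=0 ⇒ 0


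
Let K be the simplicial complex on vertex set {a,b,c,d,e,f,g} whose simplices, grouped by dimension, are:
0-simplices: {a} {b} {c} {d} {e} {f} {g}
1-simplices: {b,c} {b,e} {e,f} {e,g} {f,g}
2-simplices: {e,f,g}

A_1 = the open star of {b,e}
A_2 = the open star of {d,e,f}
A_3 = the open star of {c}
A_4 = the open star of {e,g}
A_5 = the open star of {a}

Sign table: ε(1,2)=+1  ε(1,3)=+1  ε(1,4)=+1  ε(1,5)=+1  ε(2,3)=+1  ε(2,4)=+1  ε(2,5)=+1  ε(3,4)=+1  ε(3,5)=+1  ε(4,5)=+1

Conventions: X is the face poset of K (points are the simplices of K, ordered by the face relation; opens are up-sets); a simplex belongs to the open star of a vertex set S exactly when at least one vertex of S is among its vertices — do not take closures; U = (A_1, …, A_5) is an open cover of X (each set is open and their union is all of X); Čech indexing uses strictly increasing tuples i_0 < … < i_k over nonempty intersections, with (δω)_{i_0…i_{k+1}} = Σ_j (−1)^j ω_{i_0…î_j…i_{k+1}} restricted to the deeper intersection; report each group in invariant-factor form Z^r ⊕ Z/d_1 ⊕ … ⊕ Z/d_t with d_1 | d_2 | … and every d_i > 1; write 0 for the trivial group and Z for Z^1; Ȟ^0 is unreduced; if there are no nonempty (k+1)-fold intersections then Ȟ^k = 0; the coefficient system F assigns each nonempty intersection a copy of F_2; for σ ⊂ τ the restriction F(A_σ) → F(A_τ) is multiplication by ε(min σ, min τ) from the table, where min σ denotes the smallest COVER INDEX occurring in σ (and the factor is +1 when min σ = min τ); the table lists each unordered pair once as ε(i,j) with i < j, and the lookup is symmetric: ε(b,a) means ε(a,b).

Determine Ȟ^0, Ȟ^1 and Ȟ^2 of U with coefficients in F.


Ȟ^0 = Z/2 ⊕ Z/2, Ȟ^1 = 0 and Ȟ^2 = 0

nerve simplices:
  A1={{b},{e},{b,c},{b,e},{e,f},{e,g},{e,f,g}} A2={{d},{e},{f},{b,e},{e,f},{e,g},{f,g},{e,f,g}} A3={{c},{b,c}} A4={{e},{g},{b,e},{e,f},{e,g},{f,g},{e,f,g}} A5={{a}}
  A12={{e},{b,e},{e,f},{e,g},{e,f,g}} A13={{b,c}} A14={{e},{b,e},{e,f},{e,g},{e,f,g}} A24={{e},{b,e},{e,f},{e,g},{f,g},{e,f,g}}
  A124={{e},{b,e},{e,f},{e,g},{e,f,g}}
C dims 5,4,1; δ0: rk_F2 3; δ1: rk_F2 1
degree 0: 5−3−0 = 2 → Ȟ^0 ≅ Z/2 ⊕ Z/2
degree 1: 4−1−3 = 0 → Ȟ^1 ≅ 0
degree 2: 1−0−1 = 0 → Ȟ^2 ≅ 0


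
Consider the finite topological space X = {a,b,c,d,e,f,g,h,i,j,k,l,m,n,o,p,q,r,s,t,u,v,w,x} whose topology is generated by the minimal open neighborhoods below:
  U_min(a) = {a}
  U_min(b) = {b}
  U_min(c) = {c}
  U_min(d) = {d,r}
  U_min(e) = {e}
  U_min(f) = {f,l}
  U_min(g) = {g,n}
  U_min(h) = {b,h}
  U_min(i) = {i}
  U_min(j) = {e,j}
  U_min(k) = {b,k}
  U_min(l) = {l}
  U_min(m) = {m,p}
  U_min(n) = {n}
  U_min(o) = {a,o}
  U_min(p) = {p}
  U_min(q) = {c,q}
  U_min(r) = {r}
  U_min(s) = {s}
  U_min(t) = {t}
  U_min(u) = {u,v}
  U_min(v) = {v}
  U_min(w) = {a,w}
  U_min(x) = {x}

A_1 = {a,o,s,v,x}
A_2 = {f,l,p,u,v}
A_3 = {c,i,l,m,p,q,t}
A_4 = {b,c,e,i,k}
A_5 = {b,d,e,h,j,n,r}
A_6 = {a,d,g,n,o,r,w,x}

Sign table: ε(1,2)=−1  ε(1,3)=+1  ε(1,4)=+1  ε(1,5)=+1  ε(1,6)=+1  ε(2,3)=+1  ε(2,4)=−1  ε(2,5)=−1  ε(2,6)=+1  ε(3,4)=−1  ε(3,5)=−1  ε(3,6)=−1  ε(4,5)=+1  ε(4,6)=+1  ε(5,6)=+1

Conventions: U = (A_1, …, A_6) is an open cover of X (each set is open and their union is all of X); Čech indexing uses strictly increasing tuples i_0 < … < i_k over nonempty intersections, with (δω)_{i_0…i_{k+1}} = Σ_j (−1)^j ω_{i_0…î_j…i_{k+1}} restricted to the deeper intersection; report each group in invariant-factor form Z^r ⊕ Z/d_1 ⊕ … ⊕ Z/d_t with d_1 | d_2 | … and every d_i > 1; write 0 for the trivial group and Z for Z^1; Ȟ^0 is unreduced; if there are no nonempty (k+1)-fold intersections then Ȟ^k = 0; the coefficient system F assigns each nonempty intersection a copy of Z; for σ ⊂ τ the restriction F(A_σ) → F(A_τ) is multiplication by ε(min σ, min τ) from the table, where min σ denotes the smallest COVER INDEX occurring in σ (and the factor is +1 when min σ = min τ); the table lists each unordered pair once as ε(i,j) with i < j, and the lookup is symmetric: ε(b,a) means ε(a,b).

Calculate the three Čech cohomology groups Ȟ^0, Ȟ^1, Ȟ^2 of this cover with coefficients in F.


Ȟ^0 = Z, Ȟ^1 = Z, Ȟ^2 = 0

cover nerve:
  A12={v} A16={a,o,x} A23={l,p} A34={c,i} A45={b,e} A56={d,n,r}
C dims 6,6; δ0: rk 5, SNF 1^5
Ȟ^0: (6−5)−0=1 ⇒ Z
Ȟ^1: (6−0)−5=1 ⇒ Z
Ȟ^2: (0−0)−0=0 ⇒ 0


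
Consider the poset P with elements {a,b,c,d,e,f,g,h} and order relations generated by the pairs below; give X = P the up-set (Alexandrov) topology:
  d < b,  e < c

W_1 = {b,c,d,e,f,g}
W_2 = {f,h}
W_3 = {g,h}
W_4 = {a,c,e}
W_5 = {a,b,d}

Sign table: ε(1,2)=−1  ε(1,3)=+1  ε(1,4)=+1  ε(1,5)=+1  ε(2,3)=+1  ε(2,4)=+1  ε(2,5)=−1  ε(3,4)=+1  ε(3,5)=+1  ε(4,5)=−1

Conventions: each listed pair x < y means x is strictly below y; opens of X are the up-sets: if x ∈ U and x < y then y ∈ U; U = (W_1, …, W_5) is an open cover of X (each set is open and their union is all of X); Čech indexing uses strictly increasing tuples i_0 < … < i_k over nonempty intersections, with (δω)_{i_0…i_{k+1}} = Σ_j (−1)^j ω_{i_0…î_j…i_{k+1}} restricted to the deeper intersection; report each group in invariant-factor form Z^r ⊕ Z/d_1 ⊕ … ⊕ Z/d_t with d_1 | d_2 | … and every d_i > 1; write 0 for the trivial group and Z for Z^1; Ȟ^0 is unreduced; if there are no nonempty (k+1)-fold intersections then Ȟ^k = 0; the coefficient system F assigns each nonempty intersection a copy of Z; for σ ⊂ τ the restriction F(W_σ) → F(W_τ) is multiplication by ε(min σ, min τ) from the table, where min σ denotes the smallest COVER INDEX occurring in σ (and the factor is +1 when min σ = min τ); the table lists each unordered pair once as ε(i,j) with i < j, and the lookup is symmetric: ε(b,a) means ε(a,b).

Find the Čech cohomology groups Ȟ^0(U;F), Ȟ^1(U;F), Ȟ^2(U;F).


Ȟ^0 ≅ 0; Ȟ^1 ≅ Z ⊕ Z/2; Ȟ^2 ≅ 0

nonempty overlaps:
  W12={f} W13={g} W14={c,e} W15={b,d} W23={h} W45={a}
C dims 5,6; δ0: rk 5, SNF 1^4·2
degree 0: 5−5−0 = 0 → Ȟ^0 ≅ 0
degree 1: 6−0−5 = 1 plus torsion [2] → Ȟ^1 ≅ Z ⊕ Z/2
degree 2: 0−0−0 = 0 → Ȟ^2 ≅ 0


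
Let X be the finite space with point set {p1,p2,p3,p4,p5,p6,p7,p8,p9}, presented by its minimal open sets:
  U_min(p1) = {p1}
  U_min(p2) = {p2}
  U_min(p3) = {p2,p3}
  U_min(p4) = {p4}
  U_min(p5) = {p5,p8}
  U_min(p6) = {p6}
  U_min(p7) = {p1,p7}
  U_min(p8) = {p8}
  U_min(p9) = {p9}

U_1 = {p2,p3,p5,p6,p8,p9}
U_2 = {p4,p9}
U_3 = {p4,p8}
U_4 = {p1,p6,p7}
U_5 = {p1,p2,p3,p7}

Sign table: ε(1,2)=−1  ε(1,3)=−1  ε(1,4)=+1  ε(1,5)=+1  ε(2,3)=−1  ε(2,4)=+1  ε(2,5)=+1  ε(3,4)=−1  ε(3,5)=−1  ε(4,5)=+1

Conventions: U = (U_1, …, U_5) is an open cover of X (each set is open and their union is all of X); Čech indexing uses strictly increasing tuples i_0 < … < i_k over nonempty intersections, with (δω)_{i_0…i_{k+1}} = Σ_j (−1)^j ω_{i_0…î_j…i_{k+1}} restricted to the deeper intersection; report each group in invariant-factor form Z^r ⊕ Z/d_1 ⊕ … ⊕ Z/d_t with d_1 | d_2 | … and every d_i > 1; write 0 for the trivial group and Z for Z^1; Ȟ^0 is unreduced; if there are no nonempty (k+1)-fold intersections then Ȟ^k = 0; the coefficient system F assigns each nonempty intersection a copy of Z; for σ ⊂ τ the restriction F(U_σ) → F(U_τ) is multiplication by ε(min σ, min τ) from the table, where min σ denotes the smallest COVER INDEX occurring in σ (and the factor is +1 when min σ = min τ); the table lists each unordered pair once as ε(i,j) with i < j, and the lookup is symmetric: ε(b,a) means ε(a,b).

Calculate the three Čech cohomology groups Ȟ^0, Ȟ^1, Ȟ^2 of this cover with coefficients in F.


Ȟ^0(U;F) ≅ 0, Ȟ^1(U;F) ≅ Z ⊕ Z/2, Ȟ^2(U;F) ≅ 0

cover nerve:
  U12={p9} U13={p8} U14={p6} U15={p2,p3} U23={p4} U45={p1,p7}
C dims 5,6; δ0: rk 5, SNF 1^4·2
Ȟ^0: (5−5)−0=0 ⇒ 0
Ȟ^1: (6−0)−5=1 plus torsion [2] ⇒ Z ⊕ Z/2
Ȟ^2: (0−0)−0=0 ⇒ 0


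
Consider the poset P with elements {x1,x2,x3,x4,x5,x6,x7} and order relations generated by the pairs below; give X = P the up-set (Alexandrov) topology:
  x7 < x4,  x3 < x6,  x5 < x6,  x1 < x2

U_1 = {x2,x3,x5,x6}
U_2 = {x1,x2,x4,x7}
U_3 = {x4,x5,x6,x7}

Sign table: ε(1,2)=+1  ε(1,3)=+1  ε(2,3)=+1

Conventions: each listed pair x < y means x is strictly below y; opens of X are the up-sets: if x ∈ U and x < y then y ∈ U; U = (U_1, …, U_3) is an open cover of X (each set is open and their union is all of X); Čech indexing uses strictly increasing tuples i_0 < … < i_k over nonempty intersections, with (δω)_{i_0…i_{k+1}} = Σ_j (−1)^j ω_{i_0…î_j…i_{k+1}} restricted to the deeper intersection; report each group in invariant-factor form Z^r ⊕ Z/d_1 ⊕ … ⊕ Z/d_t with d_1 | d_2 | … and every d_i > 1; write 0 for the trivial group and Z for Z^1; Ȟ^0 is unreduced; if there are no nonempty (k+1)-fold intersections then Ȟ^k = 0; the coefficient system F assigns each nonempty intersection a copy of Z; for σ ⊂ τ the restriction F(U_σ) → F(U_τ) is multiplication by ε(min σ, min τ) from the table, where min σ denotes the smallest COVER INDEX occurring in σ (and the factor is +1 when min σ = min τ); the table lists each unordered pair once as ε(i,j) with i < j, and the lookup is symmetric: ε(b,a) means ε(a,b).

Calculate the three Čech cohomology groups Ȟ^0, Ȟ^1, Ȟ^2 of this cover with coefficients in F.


Ȟ^0 ≅ Z; Ȟ^1 ≅ Z; Ȟ^2 ≅ 0

cover nerve:
  U12={x2} U13={x5,x6} U23={x4,x7}
C dims 3,3; δ0: rk 2, SNF 1^2
Ȟ^0: (3−2)−0=1 ⇒ Z
Ȟ^1: (3−0)−2=1 ⇒ Z
Ȟ^2: (0−0)−0=0 ⇒ 0


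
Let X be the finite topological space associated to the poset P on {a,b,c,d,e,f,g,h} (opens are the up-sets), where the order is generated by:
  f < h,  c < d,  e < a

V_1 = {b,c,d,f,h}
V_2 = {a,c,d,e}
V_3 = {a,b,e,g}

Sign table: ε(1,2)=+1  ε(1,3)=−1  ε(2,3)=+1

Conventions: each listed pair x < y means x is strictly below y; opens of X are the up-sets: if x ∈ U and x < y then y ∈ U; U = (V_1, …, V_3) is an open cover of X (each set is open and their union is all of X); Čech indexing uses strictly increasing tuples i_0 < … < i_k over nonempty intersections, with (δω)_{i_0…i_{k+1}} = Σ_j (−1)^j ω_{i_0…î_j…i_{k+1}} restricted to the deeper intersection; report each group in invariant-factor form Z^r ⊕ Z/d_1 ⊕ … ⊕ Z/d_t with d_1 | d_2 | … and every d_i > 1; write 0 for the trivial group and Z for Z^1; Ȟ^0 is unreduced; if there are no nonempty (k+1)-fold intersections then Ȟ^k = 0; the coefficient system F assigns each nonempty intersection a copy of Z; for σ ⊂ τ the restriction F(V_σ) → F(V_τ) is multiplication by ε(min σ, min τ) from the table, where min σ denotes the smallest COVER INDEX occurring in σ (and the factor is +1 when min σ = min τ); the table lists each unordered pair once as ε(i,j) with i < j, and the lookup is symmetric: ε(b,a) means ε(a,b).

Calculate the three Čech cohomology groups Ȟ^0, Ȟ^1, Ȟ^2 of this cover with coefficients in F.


cover nerve:
  V12={c,d} V13={b} V23={a,e}
C dims 3,3; δ0: rk 3, SNF 1^2·2
Ȟ^0: (3−3)−0=0 ⇒ 0
Ȟ^1: (3−0)−3=0 plus torsion [2] ⇒ Z/2
Ȟ^2: (0−0)−0=0 ⇒ 0

Ȟ^0 ≅ 0, Ȟ^1 ≅ Z/2 and Ȟ^2 ≅ 0


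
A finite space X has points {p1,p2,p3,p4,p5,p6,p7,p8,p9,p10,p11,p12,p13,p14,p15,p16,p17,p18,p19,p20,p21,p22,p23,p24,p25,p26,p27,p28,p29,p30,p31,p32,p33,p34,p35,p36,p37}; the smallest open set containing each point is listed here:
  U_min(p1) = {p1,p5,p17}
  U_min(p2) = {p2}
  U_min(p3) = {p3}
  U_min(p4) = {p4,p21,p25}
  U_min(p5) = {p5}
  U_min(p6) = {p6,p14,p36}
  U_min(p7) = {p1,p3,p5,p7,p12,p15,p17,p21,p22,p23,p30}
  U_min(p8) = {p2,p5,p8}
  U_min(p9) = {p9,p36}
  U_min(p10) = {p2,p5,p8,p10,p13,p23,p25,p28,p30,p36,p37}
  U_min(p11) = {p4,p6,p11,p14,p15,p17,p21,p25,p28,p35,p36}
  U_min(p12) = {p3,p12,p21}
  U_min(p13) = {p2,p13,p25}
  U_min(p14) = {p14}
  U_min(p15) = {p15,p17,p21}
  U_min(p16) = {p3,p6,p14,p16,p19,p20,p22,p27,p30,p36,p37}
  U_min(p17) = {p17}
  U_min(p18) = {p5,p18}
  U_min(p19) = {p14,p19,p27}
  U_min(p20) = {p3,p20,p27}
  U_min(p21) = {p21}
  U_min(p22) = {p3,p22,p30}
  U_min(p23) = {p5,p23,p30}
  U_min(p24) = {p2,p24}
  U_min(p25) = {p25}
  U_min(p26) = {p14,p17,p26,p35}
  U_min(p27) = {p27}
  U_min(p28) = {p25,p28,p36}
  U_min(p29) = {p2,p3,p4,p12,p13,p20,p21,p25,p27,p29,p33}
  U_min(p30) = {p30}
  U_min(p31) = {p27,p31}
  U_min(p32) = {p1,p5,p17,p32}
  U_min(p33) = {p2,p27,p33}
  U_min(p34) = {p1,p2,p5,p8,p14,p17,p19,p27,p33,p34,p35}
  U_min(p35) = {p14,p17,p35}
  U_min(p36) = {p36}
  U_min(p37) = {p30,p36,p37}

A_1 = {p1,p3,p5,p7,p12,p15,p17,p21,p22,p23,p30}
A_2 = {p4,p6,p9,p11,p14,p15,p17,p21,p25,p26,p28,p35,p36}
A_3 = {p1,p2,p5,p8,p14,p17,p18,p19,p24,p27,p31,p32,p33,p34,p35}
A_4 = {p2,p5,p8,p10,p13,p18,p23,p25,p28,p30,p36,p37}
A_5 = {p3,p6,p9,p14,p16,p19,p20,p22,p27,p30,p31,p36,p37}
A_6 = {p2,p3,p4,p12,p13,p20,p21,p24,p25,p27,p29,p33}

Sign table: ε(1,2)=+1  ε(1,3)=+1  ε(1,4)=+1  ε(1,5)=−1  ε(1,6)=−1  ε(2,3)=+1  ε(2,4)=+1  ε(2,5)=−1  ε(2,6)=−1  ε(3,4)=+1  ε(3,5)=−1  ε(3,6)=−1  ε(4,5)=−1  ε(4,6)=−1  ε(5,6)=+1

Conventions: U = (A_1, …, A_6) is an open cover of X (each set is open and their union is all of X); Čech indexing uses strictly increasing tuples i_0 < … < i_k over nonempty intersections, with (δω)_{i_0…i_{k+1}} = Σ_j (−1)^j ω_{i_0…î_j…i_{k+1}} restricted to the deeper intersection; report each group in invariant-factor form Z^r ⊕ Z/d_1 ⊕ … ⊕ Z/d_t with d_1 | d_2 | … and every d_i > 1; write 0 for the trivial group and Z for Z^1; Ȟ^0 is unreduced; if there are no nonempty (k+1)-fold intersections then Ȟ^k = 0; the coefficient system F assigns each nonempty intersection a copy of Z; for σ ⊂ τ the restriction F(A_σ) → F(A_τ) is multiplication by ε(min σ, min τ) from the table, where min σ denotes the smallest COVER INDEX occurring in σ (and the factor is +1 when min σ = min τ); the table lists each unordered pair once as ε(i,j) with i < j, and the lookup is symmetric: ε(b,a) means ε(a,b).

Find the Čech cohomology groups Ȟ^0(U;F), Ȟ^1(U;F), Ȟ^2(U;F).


Ȟ^0(U;F) ≅ Z, Ȟ^1(U;F) ≅ 0, Ȟ^2(U;F) ≅ Z/2

nonempty overlaps:
  A12={p15,p17,p21} A13={p1,p5,p17} A14={p5,p23,p30} A15={p3,p22,p30} A16={p3,p12,p21} A23={p14,p17,p35} A24={p25,p28,p36} A25={p6,p9,p14,p36} A26={p4,p21,p25} A34={p2,p5,p8,p18} A35={p14,p19,p27,p31} A36={p2,p24,p27,p33} A45={p30,p36,p37} A46={p2,p13,p25} A56={p3,p20,p27}
  A123={p17} A126={p21} A134={p5} A145={p30} A156={p3} A235={p14} A245={p36} A246={p25} A346={p2} A356={p27}
C dims 6,15,10; δ0: rk 5, SNF 1^5; δ1: rk 10, SNF 1^9·2
degree 0: 6−5−0 = 1 → Ȟ^0 ≅ Z
degree 1: 15−10−5 = 0 → Ȟ^1 ≅ 0
degree 2: 10−0−10 = 0 plus torsion [2] → Ȟ^2 ≅ Z/2


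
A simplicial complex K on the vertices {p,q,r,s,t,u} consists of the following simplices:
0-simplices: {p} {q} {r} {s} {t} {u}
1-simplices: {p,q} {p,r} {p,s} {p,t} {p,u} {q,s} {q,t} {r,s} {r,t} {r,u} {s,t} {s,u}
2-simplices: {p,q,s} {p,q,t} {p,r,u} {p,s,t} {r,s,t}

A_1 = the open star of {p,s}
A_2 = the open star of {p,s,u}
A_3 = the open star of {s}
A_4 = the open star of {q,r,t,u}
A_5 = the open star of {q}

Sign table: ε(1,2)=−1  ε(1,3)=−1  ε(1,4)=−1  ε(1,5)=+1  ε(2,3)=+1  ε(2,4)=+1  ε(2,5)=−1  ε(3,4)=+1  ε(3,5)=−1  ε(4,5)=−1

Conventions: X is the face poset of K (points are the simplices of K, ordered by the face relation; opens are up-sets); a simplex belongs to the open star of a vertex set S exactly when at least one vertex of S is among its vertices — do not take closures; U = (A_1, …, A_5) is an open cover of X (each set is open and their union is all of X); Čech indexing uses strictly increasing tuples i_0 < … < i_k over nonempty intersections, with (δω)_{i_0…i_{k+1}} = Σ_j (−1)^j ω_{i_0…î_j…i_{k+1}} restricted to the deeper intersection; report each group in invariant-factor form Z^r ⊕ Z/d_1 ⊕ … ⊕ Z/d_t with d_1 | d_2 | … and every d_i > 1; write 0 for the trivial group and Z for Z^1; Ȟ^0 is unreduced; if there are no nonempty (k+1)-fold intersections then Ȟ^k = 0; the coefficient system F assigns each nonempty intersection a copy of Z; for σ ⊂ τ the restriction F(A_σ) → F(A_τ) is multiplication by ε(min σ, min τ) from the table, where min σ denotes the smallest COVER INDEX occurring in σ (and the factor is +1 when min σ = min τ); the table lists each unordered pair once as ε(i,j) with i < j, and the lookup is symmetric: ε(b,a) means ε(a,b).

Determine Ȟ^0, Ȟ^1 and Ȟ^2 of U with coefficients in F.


Ȟ^0 ≅ Z, Ȟ^1 ≅ 0, Ȟ^2 ≅ 0

nonempty overlaps:
  A1={{p},{s},{p,q},{p,r},{p,s},{p,t},{p,u},{q,s},{r,s},{s,t},{s,u},{p,q,s},{p,q,t},{p,r,u},{p,s,t},{r,s,t}} A2={{p},{s},{u},{p,q},{p,r},{p,s},{p,t},{p,u},{q,s},{r,s},{r,u},{s,t},{s,u},{p,q,s},{p,q,t},{p,r,u},{p,s,t},{r,s,t}} A3={{s},{p,s},{q,s},{r,s},{s,t},{s,u},{p,q,s},{p,s,t},{r,s,t}} A4={{q},{r},{t},{u},{p,q},{p,r},{p,t},{p,u},{q,s},{q,t},{r,s},{r,t},{r,u},{s,t},{s,u},{p,q,s},{p,q,t},{p,r,u},{p,s,t},{r,s,t}} A5={{q},{p,q},{q,s},{q,t},{p,q,s},{p,q,t}}
  A12={{p},{s},{p,q},{p,r},{p,s},{p,t},{p,u},{q,s},{r,s},{s,t},{s,u},{p,q,s},{p,q,t},{p,r,u},{p,s,t},{r,s,t}} A13={{s},{p,s},{q,s},{r,s},{s,t},{s,u},{p,q,s},{p,s,t},{r,s,t}} A14={{p,q},{p,r},{p,t},{p,u},{q,s},{r,s},{s,t},{s,u},{p,q,s},{p,q,t},{p,r,u},{p,s,t},{r,s,t}} A15={{p,q},{q,s},{p,q,s},{p,q,t}} A23={{s},{p,s},{q,s},{r,s},{s,t},{s,u},{p,q,s},{p,s,t},{r,s,t}} A24={{u},{p,q},{p,r},{p,t},{p,u},{q,s},{r,s},{r,u},{s,t},{s,u},{p,q,s},{p,q,t},{p,r,u},{p,s,t},{r,s,t}} A25={{p,q},{q,s},{p,q,s},{p,q,t}} A34={{q,s},{r,s},{s,t},{s,u},{p,q,s},{p,s,t},{r,s,t}} A35={{q,s},{p,q,s}} A45={{q},{p,q},{q,s},{q,t},{p,q,s},{p,q,t}}
  A123={{s},{p,s},{q,s},{r,s},{s,t},{s,u},{p,q,s},{p,s,t},{r,s,t}} A124={{p,q},{p,r},{p,t},{p,u},{q,s},{r,s},{s,t},{s,u},{p,q,s},{p,q,t},{p,r,u},{p,s,t},{r,s,t}} A125={{p,q},{q,s},{p,q,s},{p,q,t}} A134={{q,s},{r,s},{s,t},{s,u},{p,q,s},{p,s,t},{r,s,t}} A135={{q,s},{p,q,s}} A145={{p,q},{q,s},{p,q,s},{p,q,t}} A234={{q,s},{r,s},{s,t},{s,u},{p,q,s},{p,s,t},{r,s,t}} A235={{q,s},{p,q,s}} A245={{p,q},{q,s},{p,q,s},{p,q,t}} A345={{q,s},{p,q,s}}
  A1234={{q,s},{r,s},{s,t},{s,u},{p,q,s},{p,s,t},{r,s,t}} A1235={{q,s},{p,q,s}} A1245={{p,q},{q,s},{p,q,s},{p,q,t}} A1345={{q,s},{p,q,s}} A2345={{q,s},{p,q,s}}
  A12345={{q,s},{p,q,s}}
C dims 5,10,10,5; δ0: rk 4, SNF 1^4; δ1: rk 6, SNF 1^6; δ2: rk 4, SNF 1^4
degree 0: 5−4−0 = 1 → Ȟ^0 ≅ Z
degree 1: 10−6−4 = 0 → Ȟ^1 ≅ 0
degree 2: 10−4−6 = 0 → Ȟ^2 ≅ 0
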